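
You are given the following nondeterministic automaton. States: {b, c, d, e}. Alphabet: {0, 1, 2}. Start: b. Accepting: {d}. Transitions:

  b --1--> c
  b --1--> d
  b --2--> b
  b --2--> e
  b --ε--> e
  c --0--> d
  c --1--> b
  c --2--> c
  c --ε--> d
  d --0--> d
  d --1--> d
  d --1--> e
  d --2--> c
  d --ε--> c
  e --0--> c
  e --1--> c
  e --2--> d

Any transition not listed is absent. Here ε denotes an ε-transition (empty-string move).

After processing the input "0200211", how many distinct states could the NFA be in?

Start: ε-closure({b}) = {b, e}.
Read '0': {b, e} → {c, d}.
Read '2': {c, d} → {c, d}.
Read '0': {c, d} → {c, d}.
Read '0': {c, d} → {c, d}.
Read '2': {c, d} → {c, d}.
Read '1': {c, d} → {b, c, d, e}.
Read '1': {b, c, d, e} → {b, c, d, e}.
That set has 4 states.

4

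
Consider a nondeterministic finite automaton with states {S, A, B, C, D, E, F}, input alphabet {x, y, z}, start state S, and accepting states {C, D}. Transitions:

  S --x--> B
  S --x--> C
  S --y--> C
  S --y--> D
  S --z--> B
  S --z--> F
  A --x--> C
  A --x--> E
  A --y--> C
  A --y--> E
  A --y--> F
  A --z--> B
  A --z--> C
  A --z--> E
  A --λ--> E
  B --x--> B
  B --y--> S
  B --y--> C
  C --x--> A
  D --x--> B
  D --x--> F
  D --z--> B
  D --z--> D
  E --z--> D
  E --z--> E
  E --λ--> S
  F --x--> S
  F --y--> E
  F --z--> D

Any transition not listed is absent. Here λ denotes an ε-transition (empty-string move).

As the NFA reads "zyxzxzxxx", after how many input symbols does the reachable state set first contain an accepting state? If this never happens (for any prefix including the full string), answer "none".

2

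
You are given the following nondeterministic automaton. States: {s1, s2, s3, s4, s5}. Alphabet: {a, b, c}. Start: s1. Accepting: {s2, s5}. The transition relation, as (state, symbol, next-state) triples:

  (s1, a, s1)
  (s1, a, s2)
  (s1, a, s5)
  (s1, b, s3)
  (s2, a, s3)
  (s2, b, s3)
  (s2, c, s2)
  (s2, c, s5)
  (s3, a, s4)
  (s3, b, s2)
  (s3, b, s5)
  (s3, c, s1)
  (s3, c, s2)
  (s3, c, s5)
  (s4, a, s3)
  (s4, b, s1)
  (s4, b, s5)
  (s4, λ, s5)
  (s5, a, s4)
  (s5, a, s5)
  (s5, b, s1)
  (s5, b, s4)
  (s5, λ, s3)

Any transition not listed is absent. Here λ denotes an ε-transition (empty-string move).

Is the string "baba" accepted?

Start in {s1}.
Read 'b': s1→{s3}; now {s3}.
Read 'a': s3→{s4}; union {s4}; ε-closure = {s3, s4, s5}.
Read 'b': s3→{s2, s5}, s4→{s1, s5}, s5→{s1, s4}; union {s1, s2, s4, s5}; ε-closure = {s1, s2, s3, s4, s5}.
Read 'a': s1→{s1, s2, s5}, s2→{s3}, s3→{s4}, s4→{s3}, s5→{s4, s5}; now {s1, s2, s3, s4, s5}.
The final set {s1, s2, s3, s4, s5} contains the accepting states s2, s5.

Yes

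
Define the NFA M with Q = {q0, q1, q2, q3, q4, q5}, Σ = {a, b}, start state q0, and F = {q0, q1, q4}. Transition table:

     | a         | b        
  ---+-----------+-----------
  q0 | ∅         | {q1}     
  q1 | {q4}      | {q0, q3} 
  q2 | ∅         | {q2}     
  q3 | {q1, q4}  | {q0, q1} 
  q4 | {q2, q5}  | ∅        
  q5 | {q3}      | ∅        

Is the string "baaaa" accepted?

Start in {q0}.
Read 'b': {q0} → {q1}.
Read 'a': {q1} → {q4}.
Read 'a': {q4} → {q2, q5}.
Read 'a': {q2, q5} → {q3}.
Read 'a': {q3} → {q1, q4}.
The final set {q1, q4} contains the accepting states q1, q4.

Yes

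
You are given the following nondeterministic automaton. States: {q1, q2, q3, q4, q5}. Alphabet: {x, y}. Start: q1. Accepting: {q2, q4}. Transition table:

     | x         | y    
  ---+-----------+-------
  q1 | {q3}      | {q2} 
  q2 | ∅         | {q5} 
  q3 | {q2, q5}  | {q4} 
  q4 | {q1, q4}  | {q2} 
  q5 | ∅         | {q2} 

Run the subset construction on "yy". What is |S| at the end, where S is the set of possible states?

Start in {q1}.
Read 'y': {q1} → {q2}.
Read 'y': {q2} → {q5}.
That set has 1 state.

1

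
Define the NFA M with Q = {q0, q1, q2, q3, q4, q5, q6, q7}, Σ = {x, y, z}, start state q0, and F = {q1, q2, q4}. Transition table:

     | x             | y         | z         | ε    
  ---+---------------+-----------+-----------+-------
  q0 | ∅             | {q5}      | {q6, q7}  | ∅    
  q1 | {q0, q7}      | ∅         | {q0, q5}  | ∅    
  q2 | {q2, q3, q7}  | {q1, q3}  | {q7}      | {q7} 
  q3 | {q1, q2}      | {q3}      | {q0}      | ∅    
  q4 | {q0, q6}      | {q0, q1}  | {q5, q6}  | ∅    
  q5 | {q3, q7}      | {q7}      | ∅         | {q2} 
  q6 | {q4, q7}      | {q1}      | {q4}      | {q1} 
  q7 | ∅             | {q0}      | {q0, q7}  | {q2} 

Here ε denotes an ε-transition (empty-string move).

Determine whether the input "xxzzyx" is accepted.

No

Start in {q0}.
Read 'x': {q0} → ∅.
The set is empty and remains empty for the remaining 5 symbols.
The final set ∅ contains no accepting state.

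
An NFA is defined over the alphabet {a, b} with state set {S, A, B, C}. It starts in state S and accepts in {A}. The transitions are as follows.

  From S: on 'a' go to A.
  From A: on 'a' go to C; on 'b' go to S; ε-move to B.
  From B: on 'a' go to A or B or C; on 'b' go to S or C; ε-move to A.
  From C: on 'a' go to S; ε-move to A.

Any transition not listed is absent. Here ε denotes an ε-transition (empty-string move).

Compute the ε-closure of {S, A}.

Begin with {S, A}.
ε-move A → B; add B.

{S, A, B}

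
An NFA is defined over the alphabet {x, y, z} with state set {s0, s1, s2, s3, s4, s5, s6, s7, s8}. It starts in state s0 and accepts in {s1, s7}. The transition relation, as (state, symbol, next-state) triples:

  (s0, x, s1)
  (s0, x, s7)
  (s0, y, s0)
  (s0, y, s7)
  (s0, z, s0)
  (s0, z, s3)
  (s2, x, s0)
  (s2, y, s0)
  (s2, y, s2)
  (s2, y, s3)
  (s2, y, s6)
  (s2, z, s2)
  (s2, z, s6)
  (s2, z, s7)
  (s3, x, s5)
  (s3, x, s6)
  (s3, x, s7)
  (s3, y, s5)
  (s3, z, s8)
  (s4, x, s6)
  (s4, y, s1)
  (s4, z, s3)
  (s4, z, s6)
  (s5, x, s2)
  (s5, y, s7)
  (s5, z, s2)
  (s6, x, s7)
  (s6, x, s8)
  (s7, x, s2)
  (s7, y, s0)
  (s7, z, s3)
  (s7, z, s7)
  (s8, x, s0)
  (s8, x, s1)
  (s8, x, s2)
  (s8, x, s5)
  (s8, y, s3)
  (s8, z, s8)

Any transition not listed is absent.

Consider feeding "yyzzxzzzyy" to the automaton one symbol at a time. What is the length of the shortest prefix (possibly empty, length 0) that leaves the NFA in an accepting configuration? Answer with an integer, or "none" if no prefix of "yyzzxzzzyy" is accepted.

1

Start in {s0}.
Read 'y': s0→{s0, s7}; now {s0, s7}.
None of the earlier sets intersect F, but {s0, s7} does.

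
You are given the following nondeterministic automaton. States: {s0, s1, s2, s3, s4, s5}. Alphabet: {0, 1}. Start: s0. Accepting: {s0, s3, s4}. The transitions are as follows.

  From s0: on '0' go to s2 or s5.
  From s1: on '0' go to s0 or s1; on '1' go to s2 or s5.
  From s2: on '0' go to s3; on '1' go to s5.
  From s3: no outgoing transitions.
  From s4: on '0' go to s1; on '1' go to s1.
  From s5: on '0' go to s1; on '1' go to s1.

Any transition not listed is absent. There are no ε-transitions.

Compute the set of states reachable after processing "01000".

{s0, s1, s2, s3, s5}

Start in {s0}.
Read '0': {s0} → {s2, s5}.
Read '1': {s2, s5} → {s1, s5}.
Read '0': {s1, s5} → {s0, s1}.
Read '0': {s0, s1} → {s0, s1, s2, s5}.
Read '0': {s0, s1, s2, s5} → {s0, s1, s2, s3, s5}.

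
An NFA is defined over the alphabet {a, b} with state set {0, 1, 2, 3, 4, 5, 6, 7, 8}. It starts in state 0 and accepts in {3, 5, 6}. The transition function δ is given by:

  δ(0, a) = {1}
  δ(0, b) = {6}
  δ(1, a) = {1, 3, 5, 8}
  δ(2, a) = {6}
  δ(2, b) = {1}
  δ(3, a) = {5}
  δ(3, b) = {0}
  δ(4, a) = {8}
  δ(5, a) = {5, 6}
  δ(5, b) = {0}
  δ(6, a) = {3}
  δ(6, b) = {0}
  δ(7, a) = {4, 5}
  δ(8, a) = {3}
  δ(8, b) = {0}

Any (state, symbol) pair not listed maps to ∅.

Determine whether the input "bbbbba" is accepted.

Yes

Start in {0}.
Read 'b': 0→{6}; now {6}.
Read 'b': 6→{0}; now {0}.
Read 'b': 0→{6}; now {6}.
Read 'b': 6→{0}; now {0}.
Read 'b': 0→{6}; now {6}.
Read 'a': 6→{3}; now {3}.
The final set {3} contains the accepting state 3.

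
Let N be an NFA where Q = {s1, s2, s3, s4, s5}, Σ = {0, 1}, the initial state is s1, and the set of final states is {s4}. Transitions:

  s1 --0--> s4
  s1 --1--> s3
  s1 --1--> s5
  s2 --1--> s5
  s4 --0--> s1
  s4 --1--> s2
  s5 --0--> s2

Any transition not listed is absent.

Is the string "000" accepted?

Yes

Start in {s1}.
Read '0': s1→{s4}; now {s4}.
Read '0': s4→{s1}; now {s1}.
Read '0': s1→{s4}; now {s4}.
The final set {s4} contains the accepting state s4.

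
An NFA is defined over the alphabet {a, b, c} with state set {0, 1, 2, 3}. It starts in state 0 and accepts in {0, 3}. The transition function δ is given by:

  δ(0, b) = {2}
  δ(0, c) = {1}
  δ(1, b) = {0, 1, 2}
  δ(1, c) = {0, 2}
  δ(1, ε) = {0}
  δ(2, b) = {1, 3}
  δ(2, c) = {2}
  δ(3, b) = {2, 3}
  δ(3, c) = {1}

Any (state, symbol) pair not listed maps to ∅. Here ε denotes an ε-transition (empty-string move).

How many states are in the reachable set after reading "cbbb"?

Start in {0}.
Read 'c': {0} → {0, 1}.
Read 'b': {0, 1} → {0, 1, 2}.
Read 'b': {0, 1, 2} → {0, 1, 2, 3}.
Read 'b': {0, 1, 2, 3} → {0, 1, 2, 3}.
That set has 4 states.

4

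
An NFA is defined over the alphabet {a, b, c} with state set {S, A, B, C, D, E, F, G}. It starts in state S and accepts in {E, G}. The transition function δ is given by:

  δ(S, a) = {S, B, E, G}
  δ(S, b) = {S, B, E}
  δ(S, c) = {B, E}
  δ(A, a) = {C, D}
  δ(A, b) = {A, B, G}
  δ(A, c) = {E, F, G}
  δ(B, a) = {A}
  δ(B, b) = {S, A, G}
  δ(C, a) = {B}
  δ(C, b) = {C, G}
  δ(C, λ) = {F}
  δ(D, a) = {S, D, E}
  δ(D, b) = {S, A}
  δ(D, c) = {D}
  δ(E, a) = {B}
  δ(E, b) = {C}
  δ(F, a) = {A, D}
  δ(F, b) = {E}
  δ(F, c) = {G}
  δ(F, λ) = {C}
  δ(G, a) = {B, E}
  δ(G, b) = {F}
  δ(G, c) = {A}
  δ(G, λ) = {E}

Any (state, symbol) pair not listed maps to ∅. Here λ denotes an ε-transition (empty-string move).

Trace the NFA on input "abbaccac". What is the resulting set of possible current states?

Start in {S}.
Read 'a': S→{S, B, E, G}; now {S, B, E, G}.
Read 'b': S→{S, B, E}, B→{S, A, G}, E→{C}, G→{F}; now {S, A, B, C, E, F, G}.
Read 'b': S→{S, B, E}, A→{A, B, G}, B→{S, A, G}, C→{C, G}, E→{C}, F→{E}, G→{F}; now {S, A, B, C, E, F, G}.
Read 'a': S→{S, B, E, G}, A→{C, D}, B→{A}, C→{B}, E→{B}, F→{A, D}, G→{B, E}; union {S, A, B, C, D, E, G}; ε-closure = {S, A, B, C, D, E, F, G}.
Read 'c': S→{B, E}, A→{E, F, G}, B→∅, C→∅, D→{D}, E→∅, F→{G}, G→{A}; union {A, B, D, E, F, G}; ε-closure = {A, B, C, D, E, F, G}.
Read 'c': A→{E, F, G}, B→∅, C→∅, D→{D}, E→∅, F→{G}, G→{A}; union {A, D, E, F, G}; ε-closure = {A, C, D, E, F, G}.
Read 'a': A→{C, D}, C→{B}, D→{S, D, E}, E→{B}, F→{A, D}, G→{B, E}; union {S, A, B, C, D, E}; ε-closure = {S, A, B, C, D, E, F}.
Read 'c': S→{B, E}, A→{E, F, G}, B→∅, C→∅, D→{D}, E→∅, F→{G}; union {B, D, E, F, G}; ε-closure = {B, C, D, E, F, G}.

{B, C, D, E, F, G}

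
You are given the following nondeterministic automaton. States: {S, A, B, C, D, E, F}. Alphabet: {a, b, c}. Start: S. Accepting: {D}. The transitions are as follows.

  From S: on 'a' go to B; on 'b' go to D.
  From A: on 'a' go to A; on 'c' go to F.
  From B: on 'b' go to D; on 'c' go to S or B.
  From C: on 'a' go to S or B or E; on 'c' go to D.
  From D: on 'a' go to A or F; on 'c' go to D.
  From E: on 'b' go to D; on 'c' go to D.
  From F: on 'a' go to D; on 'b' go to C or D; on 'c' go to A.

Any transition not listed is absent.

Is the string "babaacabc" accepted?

Start in {S}.
Read 'b': S→{D}; now {D}.
Read 'a': D→{A, F}; now {A, F}.
Read 'b': A→∅, F→{C, D}; now {C, D}.
Read 'a': C→{S, B, E}, D→{A, F}; now {S, A, B, E, F}.
Read 'a': S→{B}, A→{A}, B→∅, E→∅, F→{D}; now {A, B, D}.
Read 'c': A→{F}, B→{S, B}, D→{D}; now {S, B, D, F}.
Read 'a': S→{B}, B→∅, D→{A, F}, F→{D}; now {A, B, D, F}.
Read 'b': A→∅, B→{D}, D→∅, F→{C, D}; now {C, D}.
Read 'c': C→{D}, D→{D}; now {D}.
The final set {D} contains the accepting state D.

Yes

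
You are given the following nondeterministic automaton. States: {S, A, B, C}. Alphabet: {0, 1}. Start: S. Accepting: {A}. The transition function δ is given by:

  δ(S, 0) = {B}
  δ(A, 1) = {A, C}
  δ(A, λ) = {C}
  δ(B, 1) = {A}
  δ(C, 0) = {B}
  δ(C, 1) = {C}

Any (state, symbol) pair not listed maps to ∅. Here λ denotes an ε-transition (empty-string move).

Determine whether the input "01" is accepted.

Yes

Start in {S}.
Read '0': {S} → {B}.
Read '1': {B} → {A, C}.
The final set {A, C} contains the accepting state A.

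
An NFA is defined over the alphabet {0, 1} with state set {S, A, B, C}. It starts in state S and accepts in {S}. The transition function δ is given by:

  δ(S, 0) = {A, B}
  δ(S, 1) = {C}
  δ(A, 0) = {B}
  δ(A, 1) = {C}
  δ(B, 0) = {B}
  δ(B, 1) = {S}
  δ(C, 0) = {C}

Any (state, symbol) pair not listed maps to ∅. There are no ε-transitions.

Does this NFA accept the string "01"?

Start in {S}.
Read '0': {S} → {A, B}.
Read '1': {A, B} → {S, C}.
The final set {S, C} contains the accepting state S.

Yes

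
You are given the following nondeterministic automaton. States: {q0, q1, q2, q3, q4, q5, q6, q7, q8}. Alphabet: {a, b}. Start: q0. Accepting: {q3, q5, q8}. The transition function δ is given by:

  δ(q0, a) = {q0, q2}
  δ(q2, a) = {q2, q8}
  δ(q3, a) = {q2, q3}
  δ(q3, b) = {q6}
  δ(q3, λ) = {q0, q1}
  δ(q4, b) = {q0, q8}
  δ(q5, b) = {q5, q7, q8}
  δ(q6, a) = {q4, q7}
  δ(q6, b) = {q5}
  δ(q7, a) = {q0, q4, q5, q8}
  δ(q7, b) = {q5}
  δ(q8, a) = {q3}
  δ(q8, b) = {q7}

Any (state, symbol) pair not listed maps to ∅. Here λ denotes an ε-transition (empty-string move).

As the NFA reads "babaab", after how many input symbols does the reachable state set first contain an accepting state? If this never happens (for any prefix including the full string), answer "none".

none

Start in {q0}.
Read 'b': q0→∅; now ∅.
The set is empty and remains empty for the remaining 5 symbols.
No reachable set along the way intersects F.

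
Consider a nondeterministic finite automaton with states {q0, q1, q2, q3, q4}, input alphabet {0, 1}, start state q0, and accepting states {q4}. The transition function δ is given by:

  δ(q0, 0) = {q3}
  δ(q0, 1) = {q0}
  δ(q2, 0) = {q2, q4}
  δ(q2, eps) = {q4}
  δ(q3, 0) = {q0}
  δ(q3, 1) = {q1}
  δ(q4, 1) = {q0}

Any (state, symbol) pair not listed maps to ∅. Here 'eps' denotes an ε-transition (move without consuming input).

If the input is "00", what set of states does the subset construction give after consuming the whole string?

{q0}

Start in {q0}.
Read '0': {q0} → {q3}.
Read '0': {q3} → {q0}.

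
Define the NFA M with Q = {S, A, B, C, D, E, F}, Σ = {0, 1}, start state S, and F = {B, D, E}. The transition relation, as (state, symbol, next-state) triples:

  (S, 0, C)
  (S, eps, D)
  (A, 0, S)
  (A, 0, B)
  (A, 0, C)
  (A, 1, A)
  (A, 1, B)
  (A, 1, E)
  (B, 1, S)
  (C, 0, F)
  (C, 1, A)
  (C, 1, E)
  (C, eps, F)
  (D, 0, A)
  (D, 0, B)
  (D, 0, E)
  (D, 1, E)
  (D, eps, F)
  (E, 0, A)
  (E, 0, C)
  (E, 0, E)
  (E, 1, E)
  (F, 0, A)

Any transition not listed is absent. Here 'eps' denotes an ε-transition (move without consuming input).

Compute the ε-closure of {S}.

{S, D, F}

Begin with {S}.
ε-move S → D; add D.
ε-move D → F; add F.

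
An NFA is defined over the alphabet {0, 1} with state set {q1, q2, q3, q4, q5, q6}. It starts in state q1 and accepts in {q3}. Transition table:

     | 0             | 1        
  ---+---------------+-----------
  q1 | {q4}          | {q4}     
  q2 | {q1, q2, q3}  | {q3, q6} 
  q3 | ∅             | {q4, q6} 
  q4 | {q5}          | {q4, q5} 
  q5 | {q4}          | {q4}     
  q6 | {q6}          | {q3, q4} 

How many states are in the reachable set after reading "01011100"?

2

Start in {q1}.
Read '0': q1→{q4}; now {q4}.
Read '1': q4→{q4, q5}; now {q4, q5}.
Read '0': q4→{q5}, q5→{q4}; now {q4, q5}.
Read '1': q4→{q4, q5}, q5→{q4}; now {q4, q5}.
Read '1': q4→{q4, q5}, q5→{q4}; now {q4, q5}.
Read '1': q4→{q4, q5}, q5→{q4}; now {q4, q5}.
Read '0': q4→{q5}, q5→{q4}; now {q4, q5}.
Read '0': q4→{q5}, q5→{q4}; now {q4, q5}.
That set has 2 states.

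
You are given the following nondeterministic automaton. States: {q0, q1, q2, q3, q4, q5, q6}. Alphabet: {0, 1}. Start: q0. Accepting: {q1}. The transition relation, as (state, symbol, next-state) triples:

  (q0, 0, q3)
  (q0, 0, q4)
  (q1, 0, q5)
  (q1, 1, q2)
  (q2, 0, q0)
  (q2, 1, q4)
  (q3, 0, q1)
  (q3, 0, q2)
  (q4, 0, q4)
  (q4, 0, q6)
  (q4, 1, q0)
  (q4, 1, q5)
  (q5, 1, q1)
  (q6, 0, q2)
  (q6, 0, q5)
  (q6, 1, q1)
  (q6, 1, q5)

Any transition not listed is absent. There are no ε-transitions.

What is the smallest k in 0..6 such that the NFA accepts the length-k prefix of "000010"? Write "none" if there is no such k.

Start in {q0}.
Read '0': {q0} → {q3, q4}.
Read '0': {q3, q4} → {q1, q2, q4, q6}.
None of the earlier sets intersect F, but {q1, q2, q4, q6} does.

2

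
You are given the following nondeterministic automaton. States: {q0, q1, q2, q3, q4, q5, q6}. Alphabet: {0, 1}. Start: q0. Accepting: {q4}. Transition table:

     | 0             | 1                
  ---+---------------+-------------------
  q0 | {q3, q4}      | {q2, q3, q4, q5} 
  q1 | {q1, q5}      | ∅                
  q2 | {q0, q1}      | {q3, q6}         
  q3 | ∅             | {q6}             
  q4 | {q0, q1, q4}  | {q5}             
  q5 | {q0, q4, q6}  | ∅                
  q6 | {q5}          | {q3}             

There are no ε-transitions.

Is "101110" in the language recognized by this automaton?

No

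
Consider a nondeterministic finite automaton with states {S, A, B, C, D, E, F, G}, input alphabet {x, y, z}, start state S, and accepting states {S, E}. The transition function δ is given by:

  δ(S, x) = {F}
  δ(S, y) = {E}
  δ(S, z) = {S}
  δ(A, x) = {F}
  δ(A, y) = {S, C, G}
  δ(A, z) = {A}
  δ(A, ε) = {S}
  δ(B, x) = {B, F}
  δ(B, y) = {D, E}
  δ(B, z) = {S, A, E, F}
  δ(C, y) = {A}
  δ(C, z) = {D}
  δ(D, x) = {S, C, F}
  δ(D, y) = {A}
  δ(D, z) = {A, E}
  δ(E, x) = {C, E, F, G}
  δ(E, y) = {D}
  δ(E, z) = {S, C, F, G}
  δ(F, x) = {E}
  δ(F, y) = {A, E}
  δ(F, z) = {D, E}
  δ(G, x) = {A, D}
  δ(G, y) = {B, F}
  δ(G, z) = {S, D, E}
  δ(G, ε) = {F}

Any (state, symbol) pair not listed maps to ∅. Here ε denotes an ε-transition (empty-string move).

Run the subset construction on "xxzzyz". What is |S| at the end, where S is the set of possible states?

6

Start in {S}.
Read 'x': S→{F}; now {F}.
Read 'x': F→{E}; now {E}.
Read 'z': E→{S, C, F, G}; now {S, C, F, G}.
Read 'z': S→{S}, C→{D}, F→{D, E}, G→{S, D, E}; now {S, D, E}.
Read 'y': S→{E}, D→{A}, E→{D}; union {A, D, E}; ε-closure = {S, A, D, E}.
Read 'z': S→{S}, A→{A}, D→{A, E}, E→{S, C, F, G}; now {S, A, C, E, F, G}.
That set has 6 states.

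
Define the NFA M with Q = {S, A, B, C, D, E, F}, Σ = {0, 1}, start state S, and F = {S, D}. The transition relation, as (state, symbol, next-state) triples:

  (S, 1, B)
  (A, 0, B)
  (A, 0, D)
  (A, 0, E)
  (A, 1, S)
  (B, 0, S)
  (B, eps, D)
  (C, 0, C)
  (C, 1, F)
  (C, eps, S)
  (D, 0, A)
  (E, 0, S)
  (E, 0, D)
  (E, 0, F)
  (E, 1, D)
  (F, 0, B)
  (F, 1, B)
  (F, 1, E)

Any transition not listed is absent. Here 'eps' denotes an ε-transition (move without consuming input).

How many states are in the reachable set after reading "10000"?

Start in {S}.
Read '1': {S} → {B, D}.
Read '0': {B, D} → {S, A}.
Read '0': {S, A} → {B, D, E}.
Read '0': {B, D, E} → {S, A, D, F}.
Read '0': {S, A, D, F} → {A, B, D, E}.
That set has 4 states.

4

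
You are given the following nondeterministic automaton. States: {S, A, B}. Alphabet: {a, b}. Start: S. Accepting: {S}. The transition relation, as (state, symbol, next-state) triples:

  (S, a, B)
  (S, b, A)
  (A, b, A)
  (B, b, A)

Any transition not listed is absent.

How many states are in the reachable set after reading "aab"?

0

Start in {S}.
Read 'a': S→{B}; now {B}.
Read 'a': B→∅; now ∅.
The set is empty and remains empty for the remaining 1 symbol.
That set has 0 states.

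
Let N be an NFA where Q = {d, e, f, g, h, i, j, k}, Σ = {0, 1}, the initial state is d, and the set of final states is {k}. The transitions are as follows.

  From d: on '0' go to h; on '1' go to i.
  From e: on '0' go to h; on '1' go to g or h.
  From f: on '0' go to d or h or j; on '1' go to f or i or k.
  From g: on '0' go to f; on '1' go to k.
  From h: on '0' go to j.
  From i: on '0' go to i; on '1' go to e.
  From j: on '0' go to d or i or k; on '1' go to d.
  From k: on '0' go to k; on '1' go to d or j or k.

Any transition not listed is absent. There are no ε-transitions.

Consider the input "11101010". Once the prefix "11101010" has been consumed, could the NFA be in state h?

Yes

Start in {d}.
Read '1': d→{i}; now {i}.
Read '1': i→{e}; now {e}.
Read '1': e→{g, h}; now {g, h}.
Read '0': g→{f}, h→{j}; now {f, j}.
Read '1': f→{f, i, k}, j→{d}; now {d, f, i, k}.
Read '0': d→{h}, f→{d, h, j}, i→{i}, k→{k}; now {d, h, i, j, k}.
Read '1': d→{i}, h→∅, i→{e}, j→{d}, k→{d, j, k}; now {d, e, i, j, k}.
Read '0': d→{h}, e→{h}, i→{i}, j→{d, i, k}, k→{k}; now {d, h, i, k}.
State h is in {d, h, i, k}.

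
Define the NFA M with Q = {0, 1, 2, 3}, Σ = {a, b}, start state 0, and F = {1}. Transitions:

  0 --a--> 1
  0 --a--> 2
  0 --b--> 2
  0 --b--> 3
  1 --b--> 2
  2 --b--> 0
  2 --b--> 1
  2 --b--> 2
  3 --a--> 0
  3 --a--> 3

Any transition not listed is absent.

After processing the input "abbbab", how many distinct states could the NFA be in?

Start in {0}.
Read 'a': 0→{1, 2}; now {1, 2}.
Read 'b': 1→{2}, 2→{0, 1, 2}; now {0, 1, 2}.
Read 'b': 0→{2, 3}, 1→{2}, 2→{0, 1, 2}; now {0, 1, 2, 3}.
Read 'b': 0→{2, 3}, 1→{2}, 2→{0, 1, 2}, 3→∅; now {0, 1, 2, 3}.
Read 'a': 0→{1, 2}, 1→∅, 2→∅, 3→{0, 3}; now {0, 1, 2, 3}.
Read 'b': 0→{2, 3}, 1→{2}, 2→{0, 1, 2}, 3→∅; now {0, 1, 2, 3}.
That set has 4 states.

4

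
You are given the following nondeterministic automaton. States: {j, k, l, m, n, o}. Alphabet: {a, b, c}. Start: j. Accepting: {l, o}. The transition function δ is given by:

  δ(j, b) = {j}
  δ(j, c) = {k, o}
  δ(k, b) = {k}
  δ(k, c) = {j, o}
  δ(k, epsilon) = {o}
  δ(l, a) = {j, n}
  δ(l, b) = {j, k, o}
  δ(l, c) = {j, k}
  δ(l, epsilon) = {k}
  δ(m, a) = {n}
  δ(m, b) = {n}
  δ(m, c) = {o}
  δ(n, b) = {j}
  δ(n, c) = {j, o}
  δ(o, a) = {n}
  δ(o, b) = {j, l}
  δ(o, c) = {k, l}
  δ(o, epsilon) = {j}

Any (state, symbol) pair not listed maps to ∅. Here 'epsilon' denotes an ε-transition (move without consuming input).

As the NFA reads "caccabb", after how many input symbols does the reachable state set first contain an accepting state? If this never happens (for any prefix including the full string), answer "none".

Start in {j}.
Read 'c': j→{k, o}; union {k, o}; ε-closure = {j, k, o}.
None of the earlier sets intersect F, but {j, k, o} does.

1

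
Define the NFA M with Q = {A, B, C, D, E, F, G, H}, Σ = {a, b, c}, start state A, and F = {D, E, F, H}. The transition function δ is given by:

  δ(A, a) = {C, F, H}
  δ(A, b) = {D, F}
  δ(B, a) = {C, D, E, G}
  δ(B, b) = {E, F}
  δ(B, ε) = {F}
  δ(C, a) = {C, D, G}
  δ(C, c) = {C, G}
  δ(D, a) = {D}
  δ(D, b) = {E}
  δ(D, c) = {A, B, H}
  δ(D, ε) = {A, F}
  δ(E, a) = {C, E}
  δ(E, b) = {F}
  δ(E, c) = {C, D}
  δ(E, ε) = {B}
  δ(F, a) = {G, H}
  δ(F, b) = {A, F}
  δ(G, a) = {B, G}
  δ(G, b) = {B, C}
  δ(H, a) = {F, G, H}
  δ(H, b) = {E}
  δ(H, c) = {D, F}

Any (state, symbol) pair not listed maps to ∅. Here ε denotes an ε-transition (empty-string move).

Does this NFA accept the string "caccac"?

Start in {A}.
Read 'c': {A} → ∅.
The set is empty and remains empty for the remaining 5 symbols.
The final set ∅ contains no accepting state.

No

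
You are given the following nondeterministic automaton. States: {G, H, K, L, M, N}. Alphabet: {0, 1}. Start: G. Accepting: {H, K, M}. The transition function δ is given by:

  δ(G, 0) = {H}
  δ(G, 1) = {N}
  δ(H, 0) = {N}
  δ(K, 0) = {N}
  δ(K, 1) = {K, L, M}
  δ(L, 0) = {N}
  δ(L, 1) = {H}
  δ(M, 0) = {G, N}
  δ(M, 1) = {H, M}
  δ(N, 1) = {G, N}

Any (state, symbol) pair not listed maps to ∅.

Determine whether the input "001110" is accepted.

Start in {G}.
Read '0': G→{H}; now {H}.
Read '0': H→{N}; now {N}.
Read '1': N→{G, N}; now {G, N}.
Read '1': G→{N}, N→{G, N}; now {G, N}.
Read '1': G→{N}, N→{G, N}; now {G, N}.
Read '0': G→{H}, N→∅; now {H}.
The final set {H} contains the accepting state H.

Yes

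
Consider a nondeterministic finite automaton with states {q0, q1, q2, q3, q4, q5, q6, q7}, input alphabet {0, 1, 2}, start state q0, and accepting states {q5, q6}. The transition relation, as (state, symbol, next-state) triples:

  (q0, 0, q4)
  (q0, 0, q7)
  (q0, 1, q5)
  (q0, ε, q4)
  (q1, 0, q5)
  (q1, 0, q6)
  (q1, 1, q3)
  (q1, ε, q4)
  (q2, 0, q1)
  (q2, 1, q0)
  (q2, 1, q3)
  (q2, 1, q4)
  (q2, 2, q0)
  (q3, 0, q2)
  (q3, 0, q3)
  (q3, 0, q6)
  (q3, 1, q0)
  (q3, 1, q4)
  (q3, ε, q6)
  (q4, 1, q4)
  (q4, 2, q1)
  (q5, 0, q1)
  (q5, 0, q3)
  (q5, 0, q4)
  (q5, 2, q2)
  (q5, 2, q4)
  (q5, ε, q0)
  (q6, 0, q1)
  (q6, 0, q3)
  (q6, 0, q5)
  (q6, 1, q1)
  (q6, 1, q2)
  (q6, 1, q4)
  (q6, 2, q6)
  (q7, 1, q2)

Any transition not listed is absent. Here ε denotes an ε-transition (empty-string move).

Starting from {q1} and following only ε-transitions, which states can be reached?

Begin with {q1}.
ε-move q1 → q4; add q4.

{q1, q4}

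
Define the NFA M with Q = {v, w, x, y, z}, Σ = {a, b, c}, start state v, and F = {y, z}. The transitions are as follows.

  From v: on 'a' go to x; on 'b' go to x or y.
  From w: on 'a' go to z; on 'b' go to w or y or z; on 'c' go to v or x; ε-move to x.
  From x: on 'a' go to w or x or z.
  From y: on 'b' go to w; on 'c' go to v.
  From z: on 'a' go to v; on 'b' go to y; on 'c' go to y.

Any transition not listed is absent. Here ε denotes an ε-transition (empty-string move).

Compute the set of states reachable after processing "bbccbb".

Start in {v}.
Read 'b': v→{x, y}; now {x, y}.
Read 'b': x→∅, y→{w}; union {w}; ε-closure = {w, x}.
Read 'c': w→{v, x}, x→∅; now {v, x}.
Read 'c': v→∅, x→∅; now ∅.
The set is empty and remains empty for the remaining 2 symbols.

∅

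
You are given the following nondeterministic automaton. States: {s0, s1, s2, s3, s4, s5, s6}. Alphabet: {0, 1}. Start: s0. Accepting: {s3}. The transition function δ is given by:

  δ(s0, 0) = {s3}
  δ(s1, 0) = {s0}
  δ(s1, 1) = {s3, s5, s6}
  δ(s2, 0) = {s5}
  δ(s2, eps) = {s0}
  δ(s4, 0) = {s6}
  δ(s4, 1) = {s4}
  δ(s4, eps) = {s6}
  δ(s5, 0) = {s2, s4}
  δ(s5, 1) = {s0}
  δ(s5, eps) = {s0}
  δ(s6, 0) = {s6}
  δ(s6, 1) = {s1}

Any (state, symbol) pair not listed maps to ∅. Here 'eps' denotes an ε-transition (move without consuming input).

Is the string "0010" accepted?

No

Start in {s0}.
Read '0': {s0} → {s3}.
Read '0': {s3} → ∅.
The set is empty and remains empty for the remaining 2 symbols.
The final set ∅ contains no accepting state.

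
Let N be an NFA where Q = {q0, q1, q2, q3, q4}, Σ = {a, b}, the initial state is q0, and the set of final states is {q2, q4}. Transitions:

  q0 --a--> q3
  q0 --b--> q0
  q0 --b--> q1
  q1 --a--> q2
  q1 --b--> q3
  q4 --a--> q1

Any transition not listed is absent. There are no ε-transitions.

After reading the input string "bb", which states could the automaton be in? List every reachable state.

Start in {q0}.
Read 'b': {q0} → {q0, q1}.
Read 'b': {q0, q1} → {q0, q1, q3}.

{q0, q1, q3}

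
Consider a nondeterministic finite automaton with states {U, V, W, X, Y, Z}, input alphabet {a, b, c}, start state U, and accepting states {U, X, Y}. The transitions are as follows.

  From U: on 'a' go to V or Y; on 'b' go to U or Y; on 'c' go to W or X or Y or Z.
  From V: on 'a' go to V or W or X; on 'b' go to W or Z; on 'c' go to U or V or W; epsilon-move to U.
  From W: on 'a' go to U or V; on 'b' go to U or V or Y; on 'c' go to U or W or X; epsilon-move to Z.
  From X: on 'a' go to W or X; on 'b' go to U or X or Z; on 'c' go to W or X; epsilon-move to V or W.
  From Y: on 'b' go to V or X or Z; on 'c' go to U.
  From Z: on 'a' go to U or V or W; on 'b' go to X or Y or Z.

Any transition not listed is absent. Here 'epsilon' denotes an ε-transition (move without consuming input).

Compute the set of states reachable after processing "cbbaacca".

{U, V, W, X, Y, Z}

Start in {U}.
Read 'c': {U} → {U, V, W, X, Y, Z}.
Read 'b': {U, V, W, X, Y, Z} → {U, V, W, X, Y, Z}.
Read 'b': {U, V, W, X, Y, Z} → {U, V, W, X, Y, Z}.
Read 'a': {U, V, W, X, Y, Z} → {U, V, W, X, Y, Z}.
Read 'a': {U, V, W, X, Y, Z} → {U, V, W, X, Y, Z}.
Read 'c': {U, V, W, X, Y, Z} → {U, V, W, X, Y, Z}.
Read 'c': {U, V, W, X, Y, Z} → {U, V, W, X, Y, Z}.
Read 'a': {U, V, W, X, Y, Z} → {U, V, W, X, Y, Z}.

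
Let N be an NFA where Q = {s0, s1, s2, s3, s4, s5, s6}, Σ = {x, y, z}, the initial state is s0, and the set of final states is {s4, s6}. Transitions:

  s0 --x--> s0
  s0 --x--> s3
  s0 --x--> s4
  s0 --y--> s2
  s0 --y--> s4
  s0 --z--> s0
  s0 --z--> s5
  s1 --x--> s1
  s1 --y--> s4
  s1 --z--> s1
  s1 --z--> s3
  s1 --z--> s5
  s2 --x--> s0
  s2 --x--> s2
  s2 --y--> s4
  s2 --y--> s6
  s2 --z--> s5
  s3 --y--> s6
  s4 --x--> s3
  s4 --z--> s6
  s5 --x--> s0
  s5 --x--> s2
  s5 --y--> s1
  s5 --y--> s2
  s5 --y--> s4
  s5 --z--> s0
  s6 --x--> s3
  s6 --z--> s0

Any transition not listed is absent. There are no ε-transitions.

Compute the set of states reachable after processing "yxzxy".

Start in {s0}.
Read 'y': {s0} → {s2, s4}.
Read 'x': {s2, s4} → {s0, s2, s3}.
Read 'z': {s0, s2, s3} → {s0, s5}.
Read 'x': {s0, s5} → {s0, s2, s3, s4}.
Read 'y': {s0, s2, s3, s4} → {s2, s4, s6}.

{s2, s4, s6}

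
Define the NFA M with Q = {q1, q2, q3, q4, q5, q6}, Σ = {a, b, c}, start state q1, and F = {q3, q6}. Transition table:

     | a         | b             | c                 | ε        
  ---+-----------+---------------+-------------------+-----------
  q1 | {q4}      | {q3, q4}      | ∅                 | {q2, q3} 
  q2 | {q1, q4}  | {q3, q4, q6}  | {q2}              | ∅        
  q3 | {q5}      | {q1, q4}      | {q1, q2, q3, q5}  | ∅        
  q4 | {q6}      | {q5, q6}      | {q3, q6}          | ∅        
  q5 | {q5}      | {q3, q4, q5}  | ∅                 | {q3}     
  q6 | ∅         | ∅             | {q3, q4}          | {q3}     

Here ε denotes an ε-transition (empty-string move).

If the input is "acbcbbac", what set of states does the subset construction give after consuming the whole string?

Start: ε-closure({q1}) = {q1, q2, q3}.
Read 'a': {q1, q2, q3} → {q1, q2, q3, q4, q5}.
Read 'c': {q1, q2, q3, q4, q5} → {q1, q2, q3, q5, q6}.
Read 'b': {q1, q2, q3, q5, q6} → {q1, q2, q3, q4, q5, q6}.
Read 'c': {q1, q2, q3, q4, q5, q6} → {q1, q2, q3, q4, q5, q6}.
Read 'b': {q1, q2, q3, q4, q5, q6} → {q1, q2, q3, q4, q5, q6}.
Read 'b': {q1, q2, q3, q4, q5, q6} → {q1, q2, q3, q4, q5, q6}.
Read 'a': {q1, q2, q3, q4, q5, q6} → {q1, q2, q3, q4, q5, q6}.
Read 'c': {q1, q2, q3, q4, q5, q6} → {q1, q2, q3, q4, q5, q6}.

{q1, q2, q3, q4, q5, q6}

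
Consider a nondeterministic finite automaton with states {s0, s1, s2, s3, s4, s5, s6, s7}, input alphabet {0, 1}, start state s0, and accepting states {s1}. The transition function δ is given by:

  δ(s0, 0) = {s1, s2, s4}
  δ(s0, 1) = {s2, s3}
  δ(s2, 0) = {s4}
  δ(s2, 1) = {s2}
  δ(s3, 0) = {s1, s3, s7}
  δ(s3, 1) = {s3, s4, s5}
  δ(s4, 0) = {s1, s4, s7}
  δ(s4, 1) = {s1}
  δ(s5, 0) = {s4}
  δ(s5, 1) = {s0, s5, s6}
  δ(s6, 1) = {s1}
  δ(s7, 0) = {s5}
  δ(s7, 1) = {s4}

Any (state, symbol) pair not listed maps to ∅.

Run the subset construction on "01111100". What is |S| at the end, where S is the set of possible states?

3

Start in {s0}.
Read '0': s0→{s1, s2, s4}; now {s1, s2, s4}.
Read '1': s1→∅, s2→{s2}, s4→{s1}; now {s1, s2}.
Read '1': s1→∅, s2→{s2}; now {s2}.
Read '1': s2→{s2}; now {s2}.
Read '1': s2→{s2}; now {s2}.
Read '1': s2→{s2}; now {s2}.
Read '0': s2→{s4}; now {s4}.
Read '0': s4→{s1, s4, s7}; now {s1, s4, s7}.
That set has 3 states.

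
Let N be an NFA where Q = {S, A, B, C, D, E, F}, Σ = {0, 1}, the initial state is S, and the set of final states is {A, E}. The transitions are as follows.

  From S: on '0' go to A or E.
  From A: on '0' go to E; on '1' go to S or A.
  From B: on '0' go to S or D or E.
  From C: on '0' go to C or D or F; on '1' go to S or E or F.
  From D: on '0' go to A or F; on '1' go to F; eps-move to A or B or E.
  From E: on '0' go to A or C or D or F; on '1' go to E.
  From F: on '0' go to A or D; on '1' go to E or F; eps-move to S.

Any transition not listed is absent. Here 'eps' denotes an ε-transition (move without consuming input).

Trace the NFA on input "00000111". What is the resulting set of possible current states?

{S, A, E, F}

Start in {S}.
Read '0': S→{A, E}; now {A, E}.
Read '0': A→{E}, E→{A, C, D, F}; union {A, C, D, E, F}; ε-closure = {S, A, B, C, D, E, F}.
Read '0': S→{A, E}, A→{E}, B→{S, D, E}, C→{C, D, F}, D→{A, F}, E→{A, C, D, F}, F→{A, D}; union {S, A, C, D, E, F}; ε-closure = {S, A, B, C, D, E, F}.
Read '0': S→{A, E}, A→{E}, B→{S, D, E}, C→{C, D, F}, D→{A, F}, E→{A, C, D, F}, F→{A, D}; union {S, A, C, D, E, F}; ε-closure = {S, A, B, C, D, E, F}.
Read '0': S→{A, E}, A→{E}, B→{S, D, E}, C→{C, D, F}, D→{A, F}, E→{A, C, D, F}, F→{A, D}; union {S, A, C, D, E, F}; ε-closure = {S, A, B, C, D, E, F}.
Read '1': S→∅, A→{S, A}, B→∅, C→{S, E, F}, D→{F}, E→{E}, F→{E, F}; now {S, A, E, F}.
Read '1': S→∅, A→{S, A}, E→{E}, F→{E, F}; now {S, A, E, F}.
Read '1': S→∅, A→{S, A}, E→{E}, F→{E, F}; now {S, A, E, F}.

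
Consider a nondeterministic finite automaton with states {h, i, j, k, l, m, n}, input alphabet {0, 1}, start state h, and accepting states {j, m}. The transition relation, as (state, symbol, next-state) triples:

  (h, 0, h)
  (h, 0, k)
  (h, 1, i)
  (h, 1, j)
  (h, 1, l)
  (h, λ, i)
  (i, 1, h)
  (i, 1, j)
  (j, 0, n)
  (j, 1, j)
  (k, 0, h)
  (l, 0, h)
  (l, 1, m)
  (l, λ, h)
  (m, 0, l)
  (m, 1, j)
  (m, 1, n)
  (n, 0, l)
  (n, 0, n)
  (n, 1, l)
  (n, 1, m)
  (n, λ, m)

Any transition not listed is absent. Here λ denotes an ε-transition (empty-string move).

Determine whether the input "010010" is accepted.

Yes

Start: ε-closure({h}) = {h, i}.
Read '0': {h, i} → {h, i, k}.
Read '1': {h, i, k} → {h, i, j, l}.
Read '0': {h, i, j, l} → {h, i, k, m, n}.
Read '0': {h, i, k, m, n} → {h, i, k, l, m, n}.
Read '1': {h, i, k, l, m, n} → {h, i, j, l, m, n}.
Read '0': {h, i, j, l, m, n} → {h, i, k, l, m, n}.
The final set {h, i, k, l, m, n} contains the accepting state m.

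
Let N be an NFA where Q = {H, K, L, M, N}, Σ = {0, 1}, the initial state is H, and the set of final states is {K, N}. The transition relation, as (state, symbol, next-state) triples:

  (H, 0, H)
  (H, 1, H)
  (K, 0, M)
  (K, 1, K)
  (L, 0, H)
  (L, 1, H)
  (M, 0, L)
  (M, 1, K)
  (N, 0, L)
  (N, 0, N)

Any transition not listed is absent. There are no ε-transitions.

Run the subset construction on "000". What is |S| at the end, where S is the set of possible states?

1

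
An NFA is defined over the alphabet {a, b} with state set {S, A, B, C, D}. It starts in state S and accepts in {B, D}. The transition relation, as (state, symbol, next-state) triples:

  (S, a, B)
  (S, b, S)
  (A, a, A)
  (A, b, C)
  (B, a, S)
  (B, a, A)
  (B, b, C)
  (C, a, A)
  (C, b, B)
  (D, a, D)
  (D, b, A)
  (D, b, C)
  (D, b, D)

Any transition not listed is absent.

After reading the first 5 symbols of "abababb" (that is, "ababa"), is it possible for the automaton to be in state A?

Start in {S}.
Read 'a': {S} → {B}.
Read 'b': {B} → {C}.
Read 'a': {C} → {A}.
Read 'b': {A} → {C}.
Read 'a': {C} → {A}.
State A is in {A}.

Yes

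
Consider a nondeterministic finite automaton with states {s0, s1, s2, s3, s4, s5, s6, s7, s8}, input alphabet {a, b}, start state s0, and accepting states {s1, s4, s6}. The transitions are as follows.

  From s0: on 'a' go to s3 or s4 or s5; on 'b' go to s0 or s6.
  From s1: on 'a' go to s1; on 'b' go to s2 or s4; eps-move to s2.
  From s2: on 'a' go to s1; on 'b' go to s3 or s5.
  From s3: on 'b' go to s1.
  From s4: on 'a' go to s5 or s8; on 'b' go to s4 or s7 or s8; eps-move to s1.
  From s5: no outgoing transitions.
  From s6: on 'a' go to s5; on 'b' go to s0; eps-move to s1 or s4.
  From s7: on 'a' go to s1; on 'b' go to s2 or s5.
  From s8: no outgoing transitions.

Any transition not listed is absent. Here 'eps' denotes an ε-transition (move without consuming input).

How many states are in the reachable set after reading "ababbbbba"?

Start in {s0}.
Read 'a': {s0} → {s1, s2, s3, s4, s5}.
Read 'b': {s1, s2, s3, s4, s5} → {s1, s2, s3, s4, s5, s7, s8}.
Read 'a': {s1, s2, s3, s4, s5, s7, s8} → {s1, s2, s5, s8}.
Read 'b': {s1, s2, s5, s8} → {s1, s2, s3, s4, s5}.
Read 'b': {s1, s2, s3, s4, s5} → {s1, s2, s3, s4, s5, s7, s8}.
Read 'b': {s1, s2, s3, s4, s5, s7, s8} → {s1, s2, s3, s4, s5, s7, s8}.
Read 'b': {s1, s2, s3, s4, s5, s7, s8} → {s1, s2, s3, s4, s5, s7, s8}.
Read 'b': {s1, s2, s3, s4, s5, s7, s8} → {s1, s2, s3, s4, s5, s7, s8}.
Read 'a': {s1, s2, s3, s4, s5, s7, s8} → {s1, s2, s5, s8}.
That set has 4 states.

4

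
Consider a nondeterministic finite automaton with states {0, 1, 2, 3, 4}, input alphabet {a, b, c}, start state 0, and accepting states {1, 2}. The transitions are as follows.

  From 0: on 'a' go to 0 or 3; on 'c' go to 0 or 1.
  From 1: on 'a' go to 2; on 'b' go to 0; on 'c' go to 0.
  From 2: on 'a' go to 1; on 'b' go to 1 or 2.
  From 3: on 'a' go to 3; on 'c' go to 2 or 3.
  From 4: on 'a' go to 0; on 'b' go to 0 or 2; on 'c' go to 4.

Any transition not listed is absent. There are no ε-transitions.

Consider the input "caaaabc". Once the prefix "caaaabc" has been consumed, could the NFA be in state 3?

Start in {0}.
Read 'c': 0→{0, 1}; now {0, 1}.
Read 'a': 0→{0, 3}, 1→{2}; now {0, 2, 3}.
Read 'a': 0→{0, 3}, 2→{1}, 3→{3}; now {0, 1, 3}.
Read 'a': 0→{0, 3}, 1→{2}, 3→{3}; now {0, 2, 3}.
Read 'a': 0→{0, 3}, 2→{1}, 3→{3}; now {0, 1, 3}.
Read 'b': 0→∅, 1→{0}, 3→∅; now {0}.
Read 'c': 0→{0, 1}; now {0, 1}.
State 3 is not in {0, 1}.

No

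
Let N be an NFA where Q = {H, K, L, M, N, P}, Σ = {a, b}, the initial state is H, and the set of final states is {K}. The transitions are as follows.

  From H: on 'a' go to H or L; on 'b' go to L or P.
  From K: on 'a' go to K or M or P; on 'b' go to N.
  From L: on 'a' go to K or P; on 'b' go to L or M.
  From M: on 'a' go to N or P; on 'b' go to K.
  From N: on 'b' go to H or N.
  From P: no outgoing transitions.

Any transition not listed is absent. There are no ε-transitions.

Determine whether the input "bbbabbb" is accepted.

Start in {H}.
Read 'b': H→{L, P}; now {L, P}.
Read 'b': L→{L, M}, P→∅; now {L, M}.
Read 'b': L→{L, M}, M→{K}; now {K, L, M}.
Read 'a': K→{K, M, P}, L→{K, P}, M→{N, P}; now {K, M, N, P}.
Read 'b': K→{N}, M→{K}, N→{H, N}, P→∅; now {H, K, N}.
Read 'b': H→{L, P}, K→{N}, N→{H, N}; now {H, L, N, P}.
Read 'b': H→{L, P}, L→{L, M}, N→{H, N}, P→∅; now {H, L, M, N, P}.
The final set {H, L, M, N, P} contains no accepting state.

No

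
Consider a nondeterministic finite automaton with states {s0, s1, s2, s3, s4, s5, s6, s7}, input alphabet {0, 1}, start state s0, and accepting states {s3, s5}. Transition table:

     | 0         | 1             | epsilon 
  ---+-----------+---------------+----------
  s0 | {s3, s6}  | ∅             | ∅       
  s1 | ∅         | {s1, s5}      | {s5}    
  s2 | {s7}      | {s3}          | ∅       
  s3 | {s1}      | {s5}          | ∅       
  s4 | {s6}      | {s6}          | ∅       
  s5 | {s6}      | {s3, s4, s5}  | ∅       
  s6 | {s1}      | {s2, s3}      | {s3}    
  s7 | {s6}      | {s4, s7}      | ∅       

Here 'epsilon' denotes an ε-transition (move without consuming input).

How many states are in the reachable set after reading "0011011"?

5

Start in {s0}.
Read '0': s0→{s3, s6}; now {s3, s6}.
Read '0': s3→{s1}, s6→{s1}; union {s1}; ε-closure = {s1, s5}.
Read '1': s1→{s1, s5}, s5→{s3, s4, s5}; now {s1, s3, s4, s5}.
Read '1': s1→{s1, s5}, s3→{s5}, s4→{s6}, s5→{s3, s4, s5}; now {s1, s3, s4, s5, s6}.
Read '0': s1→∅, s3→{s1}, s4→{s6}, s5→{s6}, s6→{s1}; union {s1, s6}; ε-closure = {s1, s3, s5, s6}.
Read '1': s1→{s1, s5}, s3→{s5}, s5→{s3, s4, s5}, s6→{s2, s3}; now {s1, s2, s3, s4, s5}.
Read '1': s1→{s1, s5}, s2→{s3}, s3→{s5}, s4→{s6}, s5→{s3, s4, s5}; now {s1, s3, s4, s5, s6}.
That set has 5 states.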